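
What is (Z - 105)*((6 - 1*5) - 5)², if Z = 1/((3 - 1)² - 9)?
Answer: -8416/5 ≈ -1683.2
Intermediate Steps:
Z = -⅕ (Z = 1/(2² - 9) = 1/(4 - 9) = 1/(-5) = -⅕ ≈ -0.20000)
(Z - 105)*((6 - 1*5) - 5)² = (-⅕ - 105)*((6 - 1*5) - 5)² = -526*((6 - 5) - 5)²/5 = -526*(1 - 5)²/5 = -526/5*(-4)² = -526/5*16 = -8416/5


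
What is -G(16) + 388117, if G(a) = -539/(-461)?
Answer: 178921398/461 ≈ 3.8812e+5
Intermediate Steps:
G(a) = 539/461 (G(a) = -539*(-1/461) = 539/461)
-G(16) + 388117 = -1*539/461 + 388117 = -539/461 + 388117 = 178921398/461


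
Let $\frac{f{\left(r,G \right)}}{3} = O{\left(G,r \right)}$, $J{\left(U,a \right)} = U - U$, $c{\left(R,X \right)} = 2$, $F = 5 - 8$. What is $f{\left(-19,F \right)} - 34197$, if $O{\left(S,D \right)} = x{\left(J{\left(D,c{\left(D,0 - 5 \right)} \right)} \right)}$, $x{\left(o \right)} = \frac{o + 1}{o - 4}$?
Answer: $- \frac{136791}{4} \approx -34198.0$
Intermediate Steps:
$F = -3$ ($F = 5 - 8 = -3$)
$J{\left(U,a \right)} = 0$
$x{\left(o \right)} = \frac{1 + o}{-4 + o}$
$O{\left(S,D \right)} = - \frac{1}{4}$ ($O{\left(S,D \right)} = \frac{1 + 0}{-4 + 0} = \frac{1}{-4} \cdot 1 = \left(- \frac{1}{4}\right) 1 = - \frac{1}{4}$)
$f{\left(r,G \right)} = - \frac{3}{4}$ ($f{\left(r,G \right)} = 3 \left(- \frac{1}{4}\right) = - \frac{3}{4}$)
$f{\left(-19,F \right)} - 34197 = - \frac{3}{4} - 34197 = - \frac{136791}{4}$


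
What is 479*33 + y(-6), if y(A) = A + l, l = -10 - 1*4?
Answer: 15787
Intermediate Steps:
l = -14 (l = -10 - 4 = -14)
y(A) = -14 + A (y(A) = A - 14 = -14 + A)
479*33 + y(-6) = 479*33 + (-14 - 6) = 15807 - 20 = 15787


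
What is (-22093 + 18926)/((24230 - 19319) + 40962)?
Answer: -3167/45873 ≈ -0.069038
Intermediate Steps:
(-22093 + 18926)/((24230 - 19319) + 40962) = -3167/(4911 + 40962) = -3167/45873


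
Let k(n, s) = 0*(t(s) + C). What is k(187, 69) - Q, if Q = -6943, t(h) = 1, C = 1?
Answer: 6943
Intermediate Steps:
k(n, s) = 0 (k(n, s) = 0*(1 + 1) = 0*2 = 0)
k(187, 69) - Q = 0 - 1*(-6943) = 0 + 6943 = 6943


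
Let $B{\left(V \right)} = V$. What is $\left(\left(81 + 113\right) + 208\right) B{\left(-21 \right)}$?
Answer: $-8442$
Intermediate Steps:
$\left(\left(81 + 113\right) + 208\right) B{\left(-21 \right)} = \left(\left(81 + 113\right) + 208\right) \left(-21\right) = \left(194 + 208\right) \left(-21\right) = 402 \left(-21\right) = -8442$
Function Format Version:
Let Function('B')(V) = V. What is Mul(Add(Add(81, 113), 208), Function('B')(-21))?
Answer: -8442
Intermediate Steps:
Mul(Add(Add(81, 113), 208), Function('B')(-21)) = Mul(Add(Add(81, 113), 208), -21) = Mul(Add(194, 208), -21) = Mul(402, -21) = -8442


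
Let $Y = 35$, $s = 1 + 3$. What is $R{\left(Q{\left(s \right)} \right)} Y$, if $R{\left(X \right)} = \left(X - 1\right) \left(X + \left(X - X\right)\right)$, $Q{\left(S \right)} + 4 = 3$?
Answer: $70$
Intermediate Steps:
$s = 4$
$Q{\left(S \right)} = -1$ ($Q{\left(S \right)} = -4 + 3 = -1$)
$R{\left(X \right)} = X \left(-1 + X\right)$ ($R{\left(X \right)} = \left(-1 + X\right) \left(X + 0\right) = \left(-1 + X\right) X = X \left(-1 + X\right)$)
$R{\left(Q{\left(s \right)} \right)} Y = - (-1 - 1) 35 = \left(-1\right) \left(-2\right) 35 = 2 \cdot 35 = 70$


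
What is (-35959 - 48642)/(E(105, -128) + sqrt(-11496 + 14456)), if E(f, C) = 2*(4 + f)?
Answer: -9221509/22282 + 84601*sqrt(185)/11141 ≈ -310.57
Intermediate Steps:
E(f, C) = 8 + 2*f
(-35959 - 48642)/(E(105, -128) + sqrt(-11496 + 14456)) = (-35959 - 48642)/((8 + 2*105) + sqrt(-11496 + 14456)) = -84601/((8 + 210) + sqrt(2960)) = -84601/(218 + 4*sqrt(185))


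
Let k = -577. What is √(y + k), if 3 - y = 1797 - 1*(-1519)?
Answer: I*√3890 ≈ 62.37*I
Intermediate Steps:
y = -3313 (y = 3 - (1797 - 1*(-1519)) = 3 - (1797 + 1519) = 3 - 1*3316 = 3 - 3316 = -3313)
√(y + k) = √(-3313 - 577) = √(-3890) = I*√3890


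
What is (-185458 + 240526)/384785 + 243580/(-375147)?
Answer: -73067335304/144350938395 ≈ -0.50618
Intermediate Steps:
(-185458 + 240526)/384785 + 243580/(-375147) = 55068*(1/384785) + 243580*(-1/375147) = 55068/384785 - 243580/375147 = -73067335304/144350938395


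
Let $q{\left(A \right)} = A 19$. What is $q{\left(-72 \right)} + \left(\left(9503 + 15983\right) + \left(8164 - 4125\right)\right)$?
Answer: $28157$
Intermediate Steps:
$q{\left(A \right)} = 19 A$
$q{\left(-72 \right)} + \left(\left(9503 + 15983\right) + \left(8164 - 4125\right)\right) = 19 \left(-72\right) + \left(\left(9503 + 15983\right) + \left(8164 - 4125\right)\right) = -1368 + \left(25486 + \left(8164 - 4125\right)\right) = -1368 + \left(25486 + 4039\right) = -1368 + 29525 = 28157$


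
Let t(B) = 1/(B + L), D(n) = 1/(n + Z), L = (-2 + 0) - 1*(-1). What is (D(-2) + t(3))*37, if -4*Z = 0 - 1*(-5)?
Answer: 185/26 ≈ 7.1154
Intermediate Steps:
L = -1 (L = -2 + 1 = -1)
Z = -5/4 (Z = -(0 - 1*(-5))/4 = -(0 + 5)/4 = -1/4*5 = -5/4 ≈ -1.2500)
D(n) = 1/(-5/4 + n) (D(n) = 1/(n - 5/4) = 1/(-5/4 + n))
t(B) = 1/(-1 + B) (t(B) = 1/(B - 1) = 1/(-1 + B))
(D(-2) + t(3))*37 = (4/(-5 + 4*(-2)) + 1/(-1 + 3))*37 = (4/(-5 - 8) + 1/2)*37 = (4/(-13) + 1/2)*37 = (4*(-1/13) + 1/2)*37 = (-4/13 + 1/2)*37 = (5/26)*37 = 185/26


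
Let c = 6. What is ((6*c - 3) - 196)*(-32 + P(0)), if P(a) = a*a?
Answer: 5216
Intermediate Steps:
P(a) = a²
((6*c - 3) - 196)*(-32 + P(0)) = ((6*6 - 3) - 196)*(-32 + 0²) = ((36 - 3) - 196)*(-32 + 0) = (33 - 196)*(-32) = -163*(-32) = 5216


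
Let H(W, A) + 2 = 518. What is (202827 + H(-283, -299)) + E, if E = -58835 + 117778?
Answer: 262286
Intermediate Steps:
H(W, A) = 516 (H(W, A) = -2 + 518 = 516)
E = 58943
(202827 + H(-283, -299)) + E = (202827 + 516) + 58943 = 203343 + 58943 = 262286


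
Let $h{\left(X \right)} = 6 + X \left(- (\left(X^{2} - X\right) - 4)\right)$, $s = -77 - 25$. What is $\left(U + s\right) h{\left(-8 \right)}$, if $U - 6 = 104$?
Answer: $4400$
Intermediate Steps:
$s = -102$ ($s = -77 - 25 = -102$)
$U = 110$ ($U = 6 + 104 = 110$)
$h{\left(X \right)} = 6 + X \left(4 + X - X^{2}\right)$ ($h{\left(X \right)} = 6 + X \left(- (-4 + X^{2} - X)\right) = 6 + X \left(4 + X - X^{2}\right)$)
$\left(U + s\right) h{\left(-8 \right)} = \left(110 - 102\right) \left(6 + \left(-8\right)^{2} - \left(-8\right)^{3} + 4 \left(-8\right)\right) = 8 \left(6 + 64 - -512 - 32\right) = 8 \left(6 + 64 + 512 - 32\right) = 8 \cdot 550 = 4400$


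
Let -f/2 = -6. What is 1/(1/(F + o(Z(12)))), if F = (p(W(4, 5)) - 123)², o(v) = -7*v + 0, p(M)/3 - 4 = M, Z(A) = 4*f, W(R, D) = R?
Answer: 9465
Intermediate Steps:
f = 12 (f = -2*(-6) = 12)
Z(A) = 48 (Z(A) = 4*12 = 48)
p(M) = 12 + 3*M
o(v) = -7*v
F = 9801 (F = ((12 + 3*4) - 123)² = ((12 + 12) - 123)² = (24 - 123)² = (-99)² = 9801)
1/(1/(F + o(Z(12)))) = 1/(1/(9801 - 7*48)) = 1/(1/(9801 - 336)) = 1/(1/9465) = 9465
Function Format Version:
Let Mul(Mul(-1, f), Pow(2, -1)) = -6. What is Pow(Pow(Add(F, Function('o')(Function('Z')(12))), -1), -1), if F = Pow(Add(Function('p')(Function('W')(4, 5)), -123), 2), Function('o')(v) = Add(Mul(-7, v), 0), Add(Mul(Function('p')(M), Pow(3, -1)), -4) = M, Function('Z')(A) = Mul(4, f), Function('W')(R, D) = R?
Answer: 9465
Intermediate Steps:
f = 12 (f = Mul(-2, -6) = 12)
Function('Z')(A) = 48 (Function('Z')(A) = Mul(4, 12) = 48)
Function('p')(M) = Add(12, Mul(3, M))
Function('o')(v) = Mul(-7, v)
F = 9801 (F = Pow(Add(Add(12, Mul(3, 4)), -123), 2) = Pow(Add(Add(12, 12), -123), 2) = Pow(Add(24, -123), 2) = Pow(-99, 2) = 9801)
Pow(Pow(Add(F, Function('o')(Function('Z')(12))), -1), -1) = Pow(Pow(Add(9801, Mul(-7, 48)), -1), -1) = Pow(Pow(Add(9801, -336), -1), -1) = Pow(Pow(9465, -1), -1) = Pow(Rational(1, 9465), -1) = 9465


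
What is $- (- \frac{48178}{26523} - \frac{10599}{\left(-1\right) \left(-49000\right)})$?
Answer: $\frac{377405611}{185661000} \approx 2.0328$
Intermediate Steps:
$- (- \frac{48178}{26523} - \frac{10599}{\left(-1\right) \left(-49000\right)}) = - (\left(-48178\right) \frac{1}{26523} - \frac{10599}{49000}) = - (- \frac{48178}{26523} - \frac{10599}{49000}) = \left(-1\right) \left(- \frac{377405611}{185661000}\right) = \frac{377405611}{185661000}$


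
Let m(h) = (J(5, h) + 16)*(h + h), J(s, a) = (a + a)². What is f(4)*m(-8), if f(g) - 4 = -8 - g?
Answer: 34816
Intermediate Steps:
f(g) = -4 - g (f(g) = 4 + (-8 - g) = -4 - g)
J(s, a) = 4*a² (J(s, a) = (2*a)² = 4*a²)
m(h) = 2*h*(16 + 4*h²) (m(h) = (4*h² + 16)*(h + h) = (16 + 4*h²)*(2*h) = 2*h*(16 + 4*h²))
f(4)*m(-8) = (-4 - 1*4)*(8*(-8)*(4 + (-8)²)) = (-4 - 4)*(8*(-8)*(4 + 64)) = -64*(-8)*68 = -8*(-4352) = 34816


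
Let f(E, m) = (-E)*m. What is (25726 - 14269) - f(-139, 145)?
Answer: -8698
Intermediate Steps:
f(E, m) = -E*m
(25726 - 14269) - f(-139, 145) = (25726 - 14269) - (-1)*(-139)*145 = 11457 - 1*20155 = 11457 - 20155 = -8698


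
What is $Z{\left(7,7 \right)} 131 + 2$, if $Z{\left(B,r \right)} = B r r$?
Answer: $44935$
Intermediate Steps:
$Z{\left(B,r \right)} = B r^{2}$
$Z{\left(7,7 \right)} 131 + 2 = 7 \cdot 7^{2} \cdot 131 + 2 = 7 \cdot 49 \cdot 131 + 2 = 343 \cdot 131 + 2 = 44933 + 2 = 44935$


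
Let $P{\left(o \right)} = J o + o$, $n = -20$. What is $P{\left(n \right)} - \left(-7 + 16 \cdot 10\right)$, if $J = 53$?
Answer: $-1233$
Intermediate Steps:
$P{\left(o \right)} = 54 o$ ($P{\left(o \right)} = 53 o + o = 54 o$)
$P{\left(n \right)} - \left(-7 + 16 \cdot 10\right) = 54 \left(-20\right) - \left(-7 + 16 \cdot 10\right) = -1080 - \left(-7 + 160\right) = -1080 - 153 = -1233$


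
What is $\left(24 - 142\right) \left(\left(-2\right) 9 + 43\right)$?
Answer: $-2950$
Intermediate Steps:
$\left(24 - 142\right) \left(\left(-2\right) 9 + 43\right) = - 118 \left(-18 + 43\right) = \left(-118\right) 25 = -2950$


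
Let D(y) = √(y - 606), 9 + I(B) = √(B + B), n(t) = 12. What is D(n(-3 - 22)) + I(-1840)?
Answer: -9 + 3*I*√66 + 4*I*√230 ≈ -9.0 + 85.035*I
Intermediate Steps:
I(B) = -9 + √2*√B (I(B) = -9 + √(B + B) = -9 + √(2*B) = -9 + √2*√B)
D(y) = √(-606 + y)
D(n(-3 - 22)) + I(-1840) = √(-606 + 12) + (-9 + √2*√(-1840)) = √(-594) + (-9 + √2*(4*I*√115)) = 3*I*√66 + (-9 + 4*I*√230) = -9 + 3*I*√66 + 4*I*√230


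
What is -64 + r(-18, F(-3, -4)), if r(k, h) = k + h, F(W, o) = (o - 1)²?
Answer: -57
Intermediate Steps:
F(W, o) = (-1 + o)²
r(k, h) = h + k
-64 + r(-18, F(-3, -4)) = -64 + ((-1 - 4)² - 18) = -64 + ((-5)² - 18) = -64 + (25 - 18) = -64 + 7 = -57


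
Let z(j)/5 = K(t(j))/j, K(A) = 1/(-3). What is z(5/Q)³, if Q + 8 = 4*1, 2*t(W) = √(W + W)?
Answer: 64/27 ≈ 2.3704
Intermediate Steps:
t(W) = √2*√W/2 (t(W) = √(W + W)/2 = √(2*W)/2 = (√2*√W)/2 = √2*√W/2)
Q = -4 (Q = -8 + 4*1 = -8 + 4 = -4)
K(A) = -⅓
z(j) = -5/(3*j) (z(j) = 5*(-1/(3*j)) = -5/(3*j))
z(5/Q)³ = (-5/(3*(5/(-4))))³ = (-5/(3*(5*(-¼))))³ = (-5/(3*(-5/4)))³ = (-5/3*(-⅘))³ = (4/3)³ = 64/27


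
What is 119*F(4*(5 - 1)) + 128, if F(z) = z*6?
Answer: 11552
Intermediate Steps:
F(z) = 6*z
119*F(4*(5 - 1)) + 128 = 119*(6*(4*(5 - 1))) + 128 = 119*(6*(4*4)) + 128 = 119*(6*16) + 128 = 119*96 + 128 = 11424 + 128 = 11552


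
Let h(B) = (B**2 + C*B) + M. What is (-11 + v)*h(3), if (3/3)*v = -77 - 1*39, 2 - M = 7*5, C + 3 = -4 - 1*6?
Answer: 8001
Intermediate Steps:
C = -13 (C = -3 + (-4 - 1*6) = -3 + (-4 - 6) = -3 - 10 = -13)
M = -33 (M = 2 - 7*5 = 2 - 1*35 = 2 - 35 = -33)
v = -116 (v = -77 - 1*39 = -77 - 39 = -116)
h(B) = -33 + B**2 - 13*B (h(B) = (B**2 - 13*B) - 33 = -33 + B**2 - 13*B)
(-11 + v)*h(3) = (-11 - 116)*(-33 + 3**2 - 13*3) = -127*(-33 + 9 - 39) = -127*(-63) = 8001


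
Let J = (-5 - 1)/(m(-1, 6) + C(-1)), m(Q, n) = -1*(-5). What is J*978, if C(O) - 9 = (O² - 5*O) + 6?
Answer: -2934/13 ≈ -225.69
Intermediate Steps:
m(Q, n) = 5
C(O) = 15 + O² - 5*O (C(O) = 9 + ((O² - 5*O) + 6) = 9 + (6 + O² - 5*O) = 15 + O² - 5*O)
J = -3/13 (J = (-5 - 1)/(5 + (15 + (-1)² - 5*(-1))) = -6/(5 + (15 + 1 + 5)) = -6/(5 + 21) = -6/26 = -6*1/26 = -3/13 ≈ -0.23077)
J*978 = -3/13*978 = -2934/13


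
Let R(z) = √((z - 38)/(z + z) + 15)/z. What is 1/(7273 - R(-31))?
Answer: 433339886/3151680989879 - 93*√6882/3151680989879 ≈ 0.00013749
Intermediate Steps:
R(z) = √(15 + (-38 + z)/(2*z))/z (R(z) = √((-38 + z)/((2*z)) + 15)/z = √((-38 + z)*(1/(2*z)) + 15)/z = √((-38 + z)/(2*z) + 15)/z = √(15 + (-38 + z)/(2*z))/z)
1/(7273 - R(-31)) = 1/(7273 - √(62 - 76/(-31))/(2*(-31))) = 1/(7273 - (-1)*√(62 - 76*(-1/31))/(2*31)) = 1/(7273 - (-1)*√(62 + 76/31)/(2*31)) = 1/(7273 - (-1)*√(1998/31)/(2*31)) = 1/(7273 - (-1)*3*√6882/31/(2*31)) = 1/(7273 - (-3)*√6882/1922) = 1/(7273 + 3*√6882/1922)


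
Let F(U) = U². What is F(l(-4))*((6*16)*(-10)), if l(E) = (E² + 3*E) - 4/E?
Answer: -24000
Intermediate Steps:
l(E) = E² - 4/E + 3*E
F(l(-4))*((6*16)*(-10)) = ((-4 + (-4)²*(3 - 4))/(-4))²*((6*16)*(-10)) = (-(-4 + 16*(-1))/4)²*(96*(-10)) = (-(-4 - 16)/4)²*(-960) = (-¼*(-20))²*(-960) = 5²*(-960) = 25*(-960) = -24000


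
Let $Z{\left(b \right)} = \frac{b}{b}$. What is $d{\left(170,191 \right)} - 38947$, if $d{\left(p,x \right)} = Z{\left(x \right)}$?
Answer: $-38946$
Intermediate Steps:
$Z{\left(b \right)} = 1$
$d{\left(p,x \right)} = 1$
$d{\left(170,191 \right)} - 38947 = 1 - 38947 = -38946$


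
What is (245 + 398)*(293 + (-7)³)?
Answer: -32150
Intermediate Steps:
(245 + 398)*(293 + (-7)³) = 643*(293 - 343) = 643*(-50) = -32150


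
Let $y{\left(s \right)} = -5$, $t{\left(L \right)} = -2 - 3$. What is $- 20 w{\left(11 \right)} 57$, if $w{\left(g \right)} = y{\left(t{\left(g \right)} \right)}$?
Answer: $5700$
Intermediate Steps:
$t{\left(L \right)} = -5$ ($t{\left(L \right)} = -2 - 3 = -5$)
$w{\left(g \right)} = -5$
$- 20 w{\left(11 \right)} 57 = \left(-20\right) \left(-5\right) 57 = 100 \cdot 57 = 5700$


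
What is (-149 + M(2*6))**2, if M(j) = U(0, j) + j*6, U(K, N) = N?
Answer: 4225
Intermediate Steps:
M(j) = 7*j (M(j) = j + j*6 = j + 6*j = 7*j)
(-149 + M(2*6))**2 = (-149 + 7*(2*6))**2 = (-149 + 7*12)**2 = (-149 + 84)**2 = (-65)**2 = 4225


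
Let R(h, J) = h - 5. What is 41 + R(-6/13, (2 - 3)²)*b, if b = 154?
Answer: -10401/13 ≈ -800.08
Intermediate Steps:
R(h, J) = -5 + h
41 + R(-6/13, (2 - 3)²)*b = 41 + (-5 - 6/13)*154 = 41 - 71/13*154 = 41 - 10934/13 = -10401/13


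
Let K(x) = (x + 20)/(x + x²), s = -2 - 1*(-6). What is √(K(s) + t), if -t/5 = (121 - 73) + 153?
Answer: I*√25095/5 ≈ 31.683*I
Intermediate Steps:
s = 4 (s = -2 + 6 = 4)
K(x) = (20 + x)/(x + x²)
t = -1005 (t = -5*((121 - 73) + 153) = -5*(48 + 153) = -5*201 = -1005)
√(K(s) + t) = √((20 + 4)/(4*(1 + 4)) - 1005) = √((¼)*24/5 - 1005) = √((¼)*(⅕)*24 - 1005) = √(6/5 - 1005) = √(-5019/5) = I*√25095/5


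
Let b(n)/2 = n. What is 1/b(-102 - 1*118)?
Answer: -1/440 ≈ -0.0022727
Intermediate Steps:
b(n) = 2*n
1/b(-102 - 1*118) = 1/(2*(-102 - 1*118)) = 1/(2*(-102 - 118)) = 1/(2*(-220)) = 1/(-440) = -1/440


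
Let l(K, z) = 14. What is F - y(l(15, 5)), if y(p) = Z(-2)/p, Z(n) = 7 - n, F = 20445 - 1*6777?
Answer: 191343/14 ≈ 13667.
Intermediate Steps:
F = 13668 (F = 20445 - 6777 = 13668)
y(p) = 9/p (y(p) = (7 - 1*(-2))/p = (7 + 2)/p = 9/p)
F - y(l(15, 5)) = 13668 - 9/14 = 191343/14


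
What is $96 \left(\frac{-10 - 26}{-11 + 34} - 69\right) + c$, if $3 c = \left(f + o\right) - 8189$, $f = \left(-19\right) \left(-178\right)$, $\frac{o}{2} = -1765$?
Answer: $- \frac{219725}{23} \approx -9553.3$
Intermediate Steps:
$o = -3530$ ($o = 2 \left(-1765\right) = -3530$)
$f = 3382$
$c = -2779$ ($c = \frac{\left(3382 - 3530\right) - 8189}{3} = \frac{-148 - 8189}{3} = \frac{1}{3} \left(-8337\right) = -2779$)
$96 \left(\frac{-10 - 26}{-11 + 34} - 69\right) + c = 96 \left(\frac{-10 - 26}{-11 + 34} - 69\right) - 2779 = 96 \left(- \frac{36}{23} - 69\right) - 2779 = 96 \left(- \frac{1623}{23}\right) - 2779 = - \frac{155808}{23} - 2779 = - \frac{219725}{23}$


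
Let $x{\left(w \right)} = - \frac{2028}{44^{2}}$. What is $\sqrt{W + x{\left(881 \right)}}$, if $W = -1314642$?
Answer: $\frac{i \sqrt{636287235}}{22} \approx 1146.6 i$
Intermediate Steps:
$x{\left(w \right)} = - \frac{507}{484}$ ($x{\left(w \right)} = - \frac{2028}{1936} = \left(-2028\right) \frac{1}{1936} = - \frac{507}{484}$)
$\sqrt{W + x{\left(881 \right)}} = \sqrt{-1314642 - \frac{507}{484}} = \sqrt{- \frac{636287235}{484}} = \frac{i \sqrt{636287235}}{22}$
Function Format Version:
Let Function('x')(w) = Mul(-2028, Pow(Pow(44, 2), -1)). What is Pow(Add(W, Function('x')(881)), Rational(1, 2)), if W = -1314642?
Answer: Mul(Rational(1, 22), I, Pow(636287235, Rational(1, 2))) ≈ Mul(1146.6, I)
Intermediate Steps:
Function('x')(w) = Rational(-507, 484) (Function('x')(w) = Mul(-2028, Pow(1936, -1)) = Mul(-2028, Rational(1, 1936)) = Rational(-507, 484))
Pow(Add(W, Function('x')(881)), Rational(1, 2)) = Pow(Add(-1314642, Rational(-507, 484)), Rational(1, 2)) = Pow(Rational(-636287235, 484), Rational(1, 2)) = Mul(Rational(1, 22), I, Pow(636287235, Rational(1, 2)))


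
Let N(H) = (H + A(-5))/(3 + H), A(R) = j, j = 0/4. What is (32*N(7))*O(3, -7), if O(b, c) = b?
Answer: 336/5 ≈ 67.200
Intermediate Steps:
j = 0 (j = 0*(¼) = 0)
A(R) = 0
N(H) = H/(3 + H) (N(H) = (H + 0)/(3 + H) = H/(3 + H))
(32*N(7))*O(3, -7) = (32*(7/(3 + 7)))*3 = (32*(7/10))*3 = (112/5)*3 = 336/5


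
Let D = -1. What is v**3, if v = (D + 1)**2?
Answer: 0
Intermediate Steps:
v = 0 (v = (-1 + 1)**2 = 0**2 = 0)
v**3 = 0**3 = 0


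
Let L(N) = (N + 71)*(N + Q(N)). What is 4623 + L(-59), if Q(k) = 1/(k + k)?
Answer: 230979/59 ≈ 3914.9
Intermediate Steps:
Q(k) = 1/(2*k)
L(N) = (71 + N)*(N + 1/(2*N)) (L(N) = (N + 71)*(N + 1/(2*N)) = (71 + N)*(N + 1/(2*N)))
4623 + L(-59) = 4623 + (½ + (-59)² + 71*(-59) + (71/2)/(-59)) = 4623 + (½ + 3481 - 4189 + (71/2)*(-1/59)) = 4623 + (½ + 3481 - 4189 - 71/118) = 4623 - 41778/59 = 230979/59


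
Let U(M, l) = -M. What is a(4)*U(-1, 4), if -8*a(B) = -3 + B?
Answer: -⅛ ≈ -0.12500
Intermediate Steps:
a(B) = 3/8 - B/8 (a(B) = -(-3 + B)/8 = 3/8 - B/8)
a(4)*U(-1, 4) = (3/8 - ⅛*4)*(-1*(-1)) = (3/8 - ½)*1 = -⅛*1 = -⅛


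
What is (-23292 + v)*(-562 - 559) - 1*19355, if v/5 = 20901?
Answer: -91059128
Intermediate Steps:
v = 104505 (v = 5*20901 = 104505)
(-23292 + v)*(-562 - 559) - 1*19355 = (-23292 + 104505)*(-562 - 559) - 1*19355 = 81213*(-1121) - 19355 = -91039773 - 19355 = -91059128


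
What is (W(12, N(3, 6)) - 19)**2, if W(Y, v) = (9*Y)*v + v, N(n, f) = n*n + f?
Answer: 2611456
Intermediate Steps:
N(n, f) = f + n**2 (N(n, f) = n**2 + f = f + n**2)
W(Y, v) = v + 9*Y*v (W(Y, v) = 9*Y*v + v = v + 9*Y*v)
(W(12, N(3, 6)) - 19)**2 = ((6 + 3**2)*(1 + 9*12) - 19)**2 = ((6 + 9)*(1 + 108) - 19)**2 = (15*109 - 19)**2 = (1635 - 19)**2 = 1616**2 = 2611456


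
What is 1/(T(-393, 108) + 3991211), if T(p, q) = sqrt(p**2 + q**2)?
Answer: 3991211/15929765080408 - 3*sqrt(18457)/15929765080408 ≈ 2.5052e-7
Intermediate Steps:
1/(T(-393, 108) + 3991211) = 1/(sqrt((-393)**2 + 108**2) + 3991211) = 1/(sqrt(154449 + 11664) + 3991211) = 1/(sqrt(166113) + 3991211) = 1/(3*sqrt(18457) + 3991211) = 1/(3991211 + 3*sqrt(18457))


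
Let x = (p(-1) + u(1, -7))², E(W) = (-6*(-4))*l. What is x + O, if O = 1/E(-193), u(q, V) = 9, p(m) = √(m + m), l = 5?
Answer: 9481/120 + 18*I*√2 ≈ 79.008 + 25.456*I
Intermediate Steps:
E(W) = 120 (E(W) = -6*(-4)*5 = 24*5 = 120)
p(m) = √2*√m (p(m) = √(2*m) = √2*√m)
x = (9 + I*√2)² (x = (√2*√(-1) + 9)² = (√2*I + 9)² = (I*√2 + 9)² = (9 + I*√2)² ≈ 79.0 + 25.456*I)
O = 1/120 ≈ 0.0083333
x + O = (9 + I*√2)² + 1/120 = 1/120 + (9 + I*√2)²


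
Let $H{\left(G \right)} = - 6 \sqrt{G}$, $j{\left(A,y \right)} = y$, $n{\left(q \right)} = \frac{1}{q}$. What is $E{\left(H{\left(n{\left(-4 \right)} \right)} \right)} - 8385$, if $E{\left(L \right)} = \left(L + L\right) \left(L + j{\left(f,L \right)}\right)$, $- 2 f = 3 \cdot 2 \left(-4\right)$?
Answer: $-8421$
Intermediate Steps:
$f = 12$ ($f = - \frac{3 \cdot 2 \left(-4\right)}{2} = - \frac{6 \left(-4\right)}{2} = \left(- \frac{1}{2}\right) \left(-24\right) = 12$)
$E{\left(L \right)} = 4 L^{2}$ ($E{\left(L \right)} = \left(L + L\right) \left(L + L\right) = 2 L 2 L = 4 L^{2}$)
$E{\left(H{\left(n{\left(-4 \right)} \right)} \right)} - 8385 = 4 \left(- 6 \sqrt{\frac{1}{-4}}\right)^{2} - 8385 = 4 \left(- 6 \sqrt{- \frac{1}{4}}\right)^{2} - 8385 = 4 \left(- 6 \frac{i}{2}\right)^{2} - 8385 = 4 \left(- 3 i\right)^{2} - 8385 = 4 \left(-9\right) - 8385 = -36 - 8385 = -8421$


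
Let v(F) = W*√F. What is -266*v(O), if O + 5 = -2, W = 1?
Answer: -266*I*√7 ≈ -703.77*I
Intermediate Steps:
O = -7 (O = -5 - 2 = -7)
v(F) = √F (v(F) = 1*√F = √F)
-266*v(O) = -266*I*√7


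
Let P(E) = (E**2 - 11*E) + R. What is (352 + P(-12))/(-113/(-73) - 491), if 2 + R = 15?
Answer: -46793/35730 ≈ -1.3096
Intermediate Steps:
R = 13 (R = -2 + 15 = 13)
P(E) = 13 + E**2 - 11*E (P(E) = (E**2 - 11*E) + 13 = 13 + E**2 - 11*E)
(352 + P(-12))/(-113/(-73) - 491) = (352 + (13 + (-12)**2 - 11*(-12)))/(-113/(-73) - 491) = (352 + (13 + 144 + 132))/(-113*(-1/73) - 491) = (352 + 289)/(113/73 - 491) = 641/(-35730/73) = 641*(-73/35730) = -46793/35730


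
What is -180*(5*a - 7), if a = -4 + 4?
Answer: 1260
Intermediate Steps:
a = 0
-180*(5*a - 7) = -180*(5*0 - 7) = -180*(0 - 7) = -180*(-7) = 1260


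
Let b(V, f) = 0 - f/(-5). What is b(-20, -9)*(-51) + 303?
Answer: 1974/5 ≈ 394.80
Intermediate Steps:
b(V, f) = f/5 (b(V, f) = 0 - f*(-1)/5 = 0 - (-1)*f/5 = 0 + f/5 = f/5)
b(-20, -9)*(-51) + 303 = ((⅕)*(-9))*(-51) + 303 = -9/5*(-51) + 303 = 459/5 + 303 = 1974/5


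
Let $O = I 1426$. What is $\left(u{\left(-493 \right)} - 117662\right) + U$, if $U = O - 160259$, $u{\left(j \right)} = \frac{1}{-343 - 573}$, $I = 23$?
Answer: $- \frac{224532669}{916} \approx -2.4512 \cdot 10^{5}$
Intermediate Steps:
$O = 32798$ ($O = 23 \cdot 1426 = 32798$)
$u{\left(j \right)} = - \frac{1}{916}$ ($u{\left(j \right)} = \frac{1}{-916} = - \frac{1}{916}$)
$U = -127461$ ($U = 32798 - 160259 = -127461$)
$\left(u{\left(-493 \right)} - 117662\right) + U = \left(- \frac{1}{916} - 117662\right) - 127461 = - \frac{107778393}{916} - 127461 = - \frac{224532669}{916}$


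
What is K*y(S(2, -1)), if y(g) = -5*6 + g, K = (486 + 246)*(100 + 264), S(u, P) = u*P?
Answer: -8526336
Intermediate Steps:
S(u, P) = P*u
K = 266448 (K = 732*364 = 266448)
y(g) = -30 + g
K*y(S(2, -1)) = 266448*(-30 - 1*2) = 266448*(-30 - 2) = 266448*(-32) = -8526336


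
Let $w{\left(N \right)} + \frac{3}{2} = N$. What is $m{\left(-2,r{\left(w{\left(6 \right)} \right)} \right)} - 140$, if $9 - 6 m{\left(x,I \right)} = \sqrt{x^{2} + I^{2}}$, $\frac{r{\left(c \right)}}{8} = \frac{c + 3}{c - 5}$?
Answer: $- \frac{277}{2} - \frac{\sqrt{3601}}{3} \approx -158.5$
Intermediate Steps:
$w{\left(N \right)} = - \frac{3}{2} + N$
$r{\left(c \right)} = \frac{8 \left(3 + c\right)}{-5 + c}$ ($r{\left(c \right)} = 8 \frac{c + 3}{c - 5} = 8 \frac{3 + c}{-5 + c} = \frac{8 \left(3 + c\right)}{-5 + c}$)
$m{\left(x,I \right)} = \frac{3}{2} - \frac{\sqrt{I^{2} + x^{2}}}{6}$ ($m{\left(x,I \right)} = \frac{3}{2} - \frac{\sqrt{x^{2} + I^{2}}}{6} = \frac{3}{2} - \frac{\sqrt{I^{2} + x^{2}}}{6}$)
$m{\left(-2,r{\left(w{\left(6 \right)} \right)} \right)} - 140 = \left(\frac{3}{2} - \frac{\sqrt{\left(\frac{8 \left(3 + \left(- \frac{3}{2} + 6\right)\right)}{-5 + \left(- \frac{3}{2} + 6\right)}\right)^{2} + \left(-2\right)^{2}}}{6}\right) - 140 = \left(\frac{3}{2} - \frac{\sqrt{\left(\frac{8 \left(3 + \frac{9}{2}\right)}{-5 + \frac{9}{2}}\right)^{2} + 4}}{6}\right) - 140 = \left(\frac{3}{2} - \frac{\sqrt{\left(8 \frac{1}{- \frac{1}{2}} \cdot \frac{15}{2}\right)^{2} + 4}}{6}\right) - 140 = \left(\frac{3}{2} - \frac{\sqrt{\left(8 \left(-2\right) \frac{15}{2}\right)^{2} + 4}}{6}\right) - 140 = \left(\frac{3}{2} - \frac{\sqrt{\left(-120\right)^{2} + 4}}{6}\right) - 140 = \left(\frac{3}{2} - \frac{\sqrt{14400 + 4}}{6}\right) - 140 = \left(\frac{3}{2} - \frac{\sqrt{14404}}{6}\right) - 140 = \left(\frac{3}{2} - \frac{2 \sqrt{3601}}{6}\right) - 140 = \left(\frac{3}{2} - \frac{\sqrt{3601}}{3}\right) - 140 = - \frac{277}{2} - \frac{\sqrt{3601}}{3}$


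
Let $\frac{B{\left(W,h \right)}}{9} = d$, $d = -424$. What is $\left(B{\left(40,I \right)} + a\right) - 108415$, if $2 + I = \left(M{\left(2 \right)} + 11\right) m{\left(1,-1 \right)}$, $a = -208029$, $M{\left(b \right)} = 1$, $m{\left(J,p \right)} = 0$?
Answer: $-320260$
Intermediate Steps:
$I = -2$ ($I = -2 + \left(1 + 11\right) 0 = -2 + 12 \cdot 0 = -2 + 0 = -2$)
$B{\left(W,h \right)} = -3816$ ($B{\left(W,h \right)} = 9 \left(-424\right) = -3816$)
$\left(B{\left(40,I \right)} + a\right) - 108415 = \left(-3816 - 208029\right) - 108415 = -211845 - 108415 = -320260$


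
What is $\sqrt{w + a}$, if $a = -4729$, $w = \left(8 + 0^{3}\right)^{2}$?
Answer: $i \sqrt{4665} \approx 68.301 i$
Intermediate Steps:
$w = 64$ ($w = \left(8 + 0\right)^{2} = 8^{2} = 64$)
$\sqrt{w + a} = \sqrt{64 - 4729} = \sqrt{-4665} = i \sqrt{4665}$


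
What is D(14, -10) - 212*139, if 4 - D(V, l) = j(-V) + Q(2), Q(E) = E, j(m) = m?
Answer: -29452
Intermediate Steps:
D(V, l) = 2 + V (D(V, l) = 4 - (-V + 2) = 4 - (2 - V) = 4 + (-2 + V) = 2 + V)
D(14, -10) - 212*139 = (2 + 14) - 212*139 = 16 - 29468 = -29452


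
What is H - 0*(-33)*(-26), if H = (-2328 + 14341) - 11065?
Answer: 948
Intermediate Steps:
H = 948 (H = 12013 - 11065 = 948)
H - 0*(-33)*(-26) = 948 - 0*(-33)*(-26) = 948 - 0*(-26) = 948 - 1*0 = 948 + 0 = 948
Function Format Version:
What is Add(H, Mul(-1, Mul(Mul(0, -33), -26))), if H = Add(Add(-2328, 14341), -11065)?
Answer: 948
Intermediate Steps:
H = 948 (H = Add(12013, -11065) = 948)
Add(H, Mul(-1, Mul(Mul(0, -33), -26))) = Add(948, Mul(-1, Mul(Mul(0, -33), -26))) = Add(948, Mul(-1, Mul(0, -26))) = Add(948, Mul(-1, 0)) = Add(948, 0) = 948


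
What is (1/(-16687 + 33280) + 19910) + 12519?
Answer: 538094398/16593 ≈ 32429.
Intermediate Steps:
(1/(-16687 + 33280) + 19910) + 12519 = (1/16593 + 19910) + 12519 = 330366631/16593 + 12519 = 538094398/16593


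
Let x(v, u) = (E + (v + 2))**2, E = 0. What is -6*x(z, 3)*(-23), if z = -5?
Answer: 1242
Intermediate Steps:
x(v, u) = (2 + v)**2 (x(v, u) = (0 + (v + 2))**2 = (0 + (2 + v))**2 = (2 + v)**2)
-6*x(z, 3)*(-23) = -6*(2 - 5)**2*(-23) = -6*(-3)**2*(-23) = -6*9*(-23) = -54*(-23) = 1242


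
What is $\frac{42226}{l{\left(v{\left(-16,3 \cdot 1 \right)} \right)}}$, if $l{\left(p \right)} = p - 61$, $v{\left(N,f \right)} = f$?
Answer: $- \frac{21113}{29} \approx -728.03$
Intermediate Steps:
$l{\left(p \right)} = -61 + p$
$\frac{42226}{l{\left(v{\left(-16,3 \cdot 1 \right)} \right)}} = \frac{42226}{-61 + 3 \cdot 1} = \frac{42226}{-61 + 3} = \frac{42226}{-58} = 42226 \left(- \frac{1}{58}\right) = - \frac{21113}{29}$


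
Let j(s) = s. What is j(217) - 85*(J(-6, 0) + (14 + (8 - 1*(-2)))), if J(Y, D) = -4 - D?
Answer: -1483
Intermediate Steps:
j(217) - 85*(J(-6, 0) + (14 + (8 - 1*(-2)))) = 217 - 85*((-4 - 1*0) + (14 + (8 - 1*(-2)))) = 217 - 85*((-4 + 0) + (14 + (8 + 2))) = 217 - 85*(-4 + (14 + 10)) = 217 - 85*(-4 + 24) = 217 - 85*20 = 217 - 1700 = -1483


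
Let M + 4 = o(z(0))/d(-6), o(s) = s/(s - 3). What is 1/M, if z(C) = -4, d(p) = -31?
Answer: -217/872 ≈ -0.24885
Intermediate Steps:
o(s) = s/(-3 + s)
M = -872/217 (M = -4 - 4/(-3 - 4)/(-31) = -4 - 4/(-7)*(-1/31) = -4 - 4*(-1/7)*(-1/31) = -4 + (4/7)*(-1/31) = -4 - 4/217 = -872/217 ≈ -4.0184)
1/M = 1/(-872/217) = -217/872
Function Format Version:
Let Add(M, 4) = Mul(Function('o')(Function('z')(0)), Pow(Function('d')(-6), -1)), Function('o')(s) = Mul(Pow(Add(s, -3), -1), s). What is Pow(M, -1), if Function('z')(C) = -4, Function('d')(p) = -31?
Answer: Rational(-217, 872) ≈ -0.24885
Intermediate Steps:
Function('o')(s) = Mul(s, Pow(Add(-3, s), -1)) (Function('o')(s) = Mul(Pow(Add(-3, s), -1), s) = Mul(s, Pow(Add(-3, s), -1)))
M = Rational(-872, 217) (M = Add(-4, Mul(Mul(-4, Pow(Add(-3, -4), -1)), Pow(-31, -1))) = Add(-4, Mul(Mul(-4, Pow(-7, -1)), Rational(-1, 31))) = Add(-4, Mul(Mul(-4, Rational(-1, 7)), Rational(-1, 31))) = Add(-4, Mul(Rational(4, 7), Rational(-1, 31))) = Add(-4, Rational(-4, 217)) = Rational(-872, 217) ≈ -4.0184)
Pow(M, -1) = Pow(Rational(-872, 217), -1) = Rational(-217, 872)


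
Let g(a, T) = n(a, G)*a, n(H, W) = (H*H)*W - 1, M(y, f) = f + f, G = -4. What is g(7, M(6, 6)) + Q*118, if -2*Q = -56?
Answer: 1925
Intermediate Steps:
M(y, f) = 2*f
Q = 28 (Q = -½*(-56) = 28)
n(H, W) = -1 + W*H² (n(H, W) = H²*W - 1 = W*H² - 1 = -1 + W*H²)
g(a, T) = a*(-1 - 4*a²) (g(a, T) = (-1 - 4*a²)*a = a*(-1 - 4*a²))
g(7, M(6, 6)) + Q*118 = (-1*7 - 4*7³) + 28*118 = (-7 - 4*343) + 3304 = (-7 - 1372) + 3304 = -1379 + 3304 = 1925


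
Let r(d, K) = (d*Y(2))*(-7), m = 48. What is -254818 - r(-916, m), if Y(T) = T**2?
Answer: -280466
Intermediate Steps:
r(d, K) = -28*d (r(d, K) = (d*2**2)*(-7) = (d*4)*(-7) = (4*d)*(-7) = -28*d)
-254818 - r(-916, m) = -254818 - (-28)*(-916) = -254818 - 1*25648 = -254818 - 25648 = -280466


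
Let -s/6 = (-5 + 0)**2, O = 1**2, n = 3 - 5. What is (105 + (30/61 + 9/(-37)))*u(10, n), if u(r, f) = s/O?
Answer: -35631900/2257 ≈ -15787.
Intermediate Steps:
n = -2
O = 1
s = -150 (s = -6*(-5 + 0)**2 = -6*(-5)**2 = -6*25 = -150)
u(r, f) = -150 (u(r, f) = -150/1 = -150*1 = -150)
(105 + (30/61 + 9/(-37)))*u(10, n) = (105 + (30/61 + 9/(-37)))*(-150) = (105 + (30*(1/61) + 9*(-1/37)))*(-150) = (105 + (30/61 - 9/37))*(-150) = (105 + 561/2257)*(-150) = (237546/2257)*(-150) = -35631900/2257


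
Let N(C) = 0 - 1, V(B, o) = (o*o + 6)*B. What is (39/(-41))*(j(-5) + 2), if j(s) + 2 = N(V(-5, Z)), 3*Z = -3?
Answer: 39/41 ≈ 0.95122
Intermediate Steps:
Z = -1 (Z = (⅓)*(-3) = -1)
V(B, o) = B*(6 + o²) (V(B, o) = (o² + 6)*B = (6 + o²)*B = B*(6 + o²))
N(C) = -1
j(s) = -3 (j(s) = -2 - 1 = -3)
(39/(-41))*(j(-5) + 2) = (39/(-41))*(-3 + 2) = (39*(-1/41))*(-1) = -39/41*(-1) = 39/41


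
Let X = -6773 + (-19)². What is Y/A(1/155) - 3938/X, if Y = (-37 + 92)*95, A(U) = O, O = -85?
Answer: -3316797/54502 ≈ -60.856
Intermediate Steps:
A(U) = -85
X = -6412 (X = -6773 + 361 = -6412)
Y = 5225 (Y = 55*95 = 5225)
Y/A(1/155) - 3938/X = 5225/(-85) - 3938/(-6412) = 5225*(-1/85) - 3938*(-1/6412) = -1045/17 + 1969/3206 = -3316797/54502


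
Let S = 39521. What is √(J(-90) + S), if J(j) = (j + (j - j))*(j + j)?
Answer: √55721 ≈ 236.05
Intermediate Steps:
J(j) = 2*j² (J(j) = (j + 0)*(2*j) = j*(2*j) = 2*j²)
√(J(-90) + S) = √(2*(-90)² + 39521) = √(2*8100 + 39521) = √(16200 + 39521) = √55721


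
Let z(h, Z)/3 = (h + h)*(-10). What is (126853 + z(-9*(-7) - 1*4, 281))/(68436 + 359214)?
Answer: 123313/427650 ≈ 0.28835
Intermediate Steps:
z(h, Z) = -60*h (z(h, Z) = 3*((h + h)*(-10)) = 3*((2*h)*(-10)) = 3*(-20*h) = -60*h)
(126853 + z(-9*(-7) - 1*4, 281))/(68436 + 359214) = (126853 - 60*(-9*(-7) - 1*4))/(68436 + 359214) = (126853 - 60*(63 - 4))/427650 = (126853 - 60*59)*(1/427650) = (126853 - 3540)*(1/427650) = 123313*(1/427650) = 123313/427650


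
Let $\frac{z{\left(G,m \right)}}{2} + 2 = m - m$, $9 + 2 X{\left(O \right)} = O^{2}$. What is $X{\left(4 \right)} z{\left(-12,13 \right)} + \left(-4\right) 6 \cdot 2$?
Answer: $-62$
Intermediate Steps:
$X{\left(O \right)} = - \frac{9}{2} + \frac{O^{2}}{2}$
$z{\left(G,m \right)} = -4$ ($z{\left(G,m \right)} = -4 + 2 \left(m - m\right) = -4 + 2 \cdot 0 = -4 + 0 = -4$)
$X{\left(4 \right)} z{\left(-12,13 \right)} + \left(-4\right) 6 \cdot 2 = \left(- \frac{9}{2} + \frac{4^{2}}{2}\right) \left(-4\right) + \left(-4\right) 6 \cdot 2 = \left(- \frac{9}{2} + \frac{1}{2} \cdot 16\right) \left(-4\right) - 48 = \left(- \frac{9}{2} + 8\right) \left(-4\right) - 48 = \frac{7}{2} \left(-4\right) - 48 = -14 - 48 = -62$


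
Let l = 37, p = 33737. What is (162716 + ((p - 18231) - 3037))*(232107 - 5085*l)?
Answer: 7701482970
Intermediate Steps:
(162716 + ((p - 18231) - 3037))*(232107 - 5085*l) = (162716 + ((33737 - 18231) - 3037))*(232107 - 5085*37) = (162716 + (15506 - 3037))*(232107 - 188145) = (162716 + 12469)*43962 = 175185*43962 = 7701482970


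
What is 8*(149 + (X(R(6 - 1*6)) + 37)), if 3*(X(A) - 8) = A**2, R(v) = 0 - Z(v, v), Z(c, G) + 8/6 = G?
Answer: 42032/27 ≈ 1556.7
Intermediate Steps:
Z(c, G) = -4/3 + G
R(v) = 4/3 - v (R(v) = 0 - (-4/3 + v) = 0 + (4/3 - v) = 4/3 - v)
X(A) = 8 + A**2/3
8*(149 + (X(R(6 - 1*6)) + 37)) = 8*(149 + ((8 + (4/3 - (6 - 1*6))**2/3) + 37)) = 8*(149 + ((8 + (4/3 - (6 - 6))**2/3) + 37)) = 8*(149 + ((8 + (4/3 - 1*0)**2/3) + 37)) = 8*(149 + ((8 + (4/3 + 0)**2/3) + 37)) = 8*(149 + ((8 + (4/3)**2/3) + 37)) = 8*(149 + ((8 + (1/3)*(16/9)) + 37)) = 8*(149 + ((8 + 16/27) + 37)) = 8*(149 + (232/27 + 37)) = 8*(149 + 1231/27) = 8*(5254/27) = 42032/27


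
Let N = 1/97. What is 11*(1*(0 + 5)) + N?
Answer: 5336/97 ≈ 55.010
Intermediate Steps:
N = 1/97 ≈ 0.010309
11*(1*(0 + 5)) + N = 11*(1*(0 + 5)) + 1/97 = 11*(1*5) + 1/97 = 11*5 + 1/97 = 55 + 1/97 = 5336/97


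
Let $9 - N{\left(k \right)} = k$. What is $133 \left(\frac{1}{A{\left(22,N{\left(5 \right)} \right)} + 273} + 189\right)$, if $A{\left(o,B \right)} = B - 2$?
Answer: $\frac{6912808}{275} \approx 25137.0$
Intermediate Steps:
$N{\left(k \right)} = 9 - k$
$A{\left(o,B \right)} = -2 + B$
$133 \left(\frac{1}{A{\left(22,N{\left(5 \right)} \right)} + 273} + 189\right) = 133 \left(\frac{1}{\left(-2 + \left(9 - 5\right)\right) + 273} + 189\right) = 133 \left(\frac{1}{\left(-2 + 4\right) + 273} + 189\right) = 133 \left(\frac{1}{2 + 273} + 189\right) = 133 \left(\frac{1}{275} + 189\right) = 133 \cdot \frac{51976}{275} = \frac{6912808}{275}$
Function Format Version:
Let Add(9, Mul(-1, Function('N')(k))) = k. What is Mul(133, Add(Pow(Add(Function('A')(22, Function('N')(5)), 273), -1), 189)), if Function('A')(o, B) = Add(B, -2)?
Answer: Rational(6912808, 275) ≈ 25137.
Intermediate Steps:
Function('N')(k) = Add(9, Mul(-1, k))
Function('A')(o, B) = Add(-2, B)
Mul(133, Add(Pow(Add(Function('A')(22, Function('N')(5)), 273), -1), 189)) = Mul(133, Add(Pow(Add(Add(-2, Add(9, Mul(-1, 5))), 273), -1), 189)) = Mul(133, Add(Pow(Add(Add(-2, Add(9, -5)), 273), -1), 189)) = Mul(133, Add(Pow(Add(Add(-2, 4), 273), -1), 189)) = Mul(133, Add(Pow(Add(2, 273), -1), 189)) = Mul(133, Add(Pow(275, -1), 189)) = Mul(133, Add(Rational(1, 275), 189)) = Mul(133, Rational(51976, 275)) = Rational(6912808, 275)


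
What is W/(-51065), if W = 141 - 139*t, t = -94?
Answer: -13207/51065 ≈ -0.25863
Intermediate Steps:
W = 13207 (W = 141 - 139*(-94) = 141 + 13066 = 13207)
W/(-51065) = 13207/(-51065) = 13207*(-1/51065) = -13207/51065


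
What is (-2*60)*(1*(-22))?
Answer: 2640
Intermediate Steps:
(-2*60)*(1*(-22)) = -120*(-22) = 2640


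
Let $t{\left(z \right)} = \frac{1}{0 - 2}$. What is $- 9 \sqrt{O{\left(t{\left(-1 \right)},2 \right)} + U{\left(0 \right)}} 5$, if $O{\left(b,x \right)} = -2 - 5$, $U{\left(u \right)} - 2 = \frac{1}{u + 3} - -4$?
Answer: $- 15 i \sqrt{6} \approx - 36.742 i$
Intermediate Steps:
$t{\left(z \right)} = - \frac{1}{2}$ ($t{\left(z \right)} = \frac{1}{-2} = - \frac{1}{2}$)
$U{\left(u \right)} = 6 + \frac{1}{3 + u}$ ($U{\left(u \right)} = 2 + \left(\frac{1}{u + 3} - -4\right) = 2 + \left(\frac{1}{3 + u} + 4\right) = 2 + \left(4 + \frac{1}{3 + u}\right) = 6 + \frac{1}{3 + u}$)
$O{\left(b,x \right)} = -7$
$- 9 \sqrt{O{\left(t{\left(-1 \right)},2 \right)} + U{\left(0 \right)}} 5 = - 9 \sqrt{-7 + \frac{19 + 6 \cdot 0}{3 + 0}} \cdot 5 = - 9 \sqrt{-7 + \frac{19 + 0}{3}} \cdot 5 = - 9 \sqrt{-7 + \frac{1}{3} \cdot 19} \cdot 5 = - 9 \sqrt{-7 + \frac{19}{3}} \cdot 5 = - 9 \sqrt{- \frac{2}{3}} \cdot 5 = - 9 \frac{i \sqrt{6}}{3} \cdot 5 = - 3 i \sqrt{6} \cdot 5 = - 15 i \sqrt{6}$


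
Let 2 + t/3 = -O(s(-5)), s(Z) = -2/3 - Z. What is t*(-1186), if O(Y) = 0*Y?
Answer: 7116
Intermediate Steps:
s(Z) = -2/3 - Z (s(Z) = -2*1/3 - Z = -2/3 - Z)
O(Y) = 0
t = -6 (t = -6 + 3*(-1*0) = -6 + 3*0 = -6 + 0 = -6)
t*(-1186) = -6*(-1186) = 7116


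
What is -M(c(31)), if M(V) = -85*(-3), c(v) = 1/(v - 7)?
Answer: -255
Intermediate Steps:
c(v) = 1/(-7 + v)
M(V) = 255
-M(c(31)) = -1*255 = -255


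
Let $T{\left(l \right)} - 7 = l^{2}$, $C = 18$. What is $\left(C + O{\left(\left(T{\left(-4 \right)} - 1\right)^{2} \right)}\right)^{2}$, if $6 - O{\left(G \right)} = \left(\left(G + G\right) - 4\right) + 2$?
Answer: $887364$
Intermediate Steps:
$T{\left(l \right)} = 7 + l^{2}$
$O{\left(G \right)} = 8 - 2 G$ ($O{\left(G \right)} = 6 - \left(\left(\left(G + G\right) - 4\right) + 2\right) = 6 - \left(\left(2 G - 4\right) + 2\right) = 6 - \left(\left(-4 + 2 G\right) + 2\right) = 6 - \left(-2 + 2 G\right) = 8 - 2 G$)
$\left(C + O{\left(\left(T{\left(-4 \right)} - 1\right)^{2} \right)}\right)^{2} = \left(18 + \left(8 - 2 \left(\left(7 + \left(-4\right)^{2}\right) - 1\right)^{2}\right)\right)^{2} = \left(18 + \left(8 - 2 \left(\left(7 + 16\right) - 1\right)^{2}\right)\right)^{2} = \left(18 + \left(8 - 2 \left(23 - 1\right)^{2}\right)\right)^{2} = \left(18 + \left(8 - 2 \cdot 22^{2}\right)\right)^{2} = \left(18 + \left(8 - 968\right)\right)^{2} = \left(18 - 960\right)^{2} = \left(-942\right)^{2} = 887364$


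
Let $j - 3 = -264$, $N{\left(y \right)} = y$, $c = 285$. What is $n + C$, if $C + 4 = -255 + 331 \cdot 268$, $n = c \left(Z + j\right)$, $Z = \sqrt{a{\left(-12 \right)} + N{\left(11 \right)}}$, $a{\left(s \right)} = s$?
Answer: $14064 + 285 i \approx 14064.0 + 285.0 i$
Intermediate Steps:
$j = -261$ ($j = 3 - 264 = -261$)
$Z = i$ ($Z = \sqrt{-12 + 11} = \sqrt{-1} = i \approx 1.0 i$)
$n = -74385 + 285 i$ ($n = 285 \left(i - 261\right) = 285 \left(-261 + i\right) = -74385 + 285 i \approx -74385.0 + 285.0 i$)
$C = 88449$ ($C = -4 + \left(-255 + 331 \cdot 268\right) = -4 + \left(-255 + 88708\right) = -4 + 88453 = 88449$)
$n + C = \left(-74385 + 285 i\right) + 88449 = 14064 + 285 i$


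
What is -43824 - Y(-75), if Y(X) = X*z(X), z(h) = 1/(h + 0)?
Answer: -43825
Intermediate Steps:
z(h) = 1/h
Y(X) = 1 (Y(X) = X/X = 1)
-43824 - Y(-75) = -43824 - 1*1 = -43824 - 1 = -43825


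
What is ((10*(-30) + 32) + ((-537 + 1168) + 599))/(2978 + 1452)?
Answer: 481/2215 ≈ 0.21716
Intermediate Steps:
((10*(-30) + 32) + ((-537 + 1168) + 599))/(2978 + 1452) = ((-300 + 32) + (631 + 599))/4430 = (-268 + 1230)*(1/4430) = 962*(1/4430) = 481/2215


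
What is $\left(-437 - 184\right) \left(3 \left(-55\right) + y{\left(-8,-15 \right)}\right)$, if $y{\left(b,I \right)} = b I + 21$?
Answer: $14904$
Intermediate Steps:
$y{\left(b,I \right)} = 21 + I b$ ($y{\left(b,I \right)} = I b + 21 = 21 + I b$)
$\left(-437 - 184\right) \left(3 \left(-55\right) + y{\left(-8,-15 \right)}\right) = \left(-437 - 184\right) \left(3 \left(-55\right) + \left(21 - -120\right)\right) = - 621 \left(-165 + \left(21 + 120\right)\right) = - 621 \left(-165 + 141\right) = \left(-621\right) \left(-24\right) = 14904$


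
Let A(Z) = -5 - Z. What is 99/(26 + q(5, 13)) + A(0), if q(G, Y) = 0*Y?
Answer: -31/26 ≈ -1.1923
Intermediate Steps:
q(G, Y) = 0
99/(26 + q(5, 13)) + A(0) = 99/(26 + 0) + (-5 - 1*0) = 99/26 + (-5 + 0) = 99*(1/26) - 5 = 99/26 - 5 = -31/26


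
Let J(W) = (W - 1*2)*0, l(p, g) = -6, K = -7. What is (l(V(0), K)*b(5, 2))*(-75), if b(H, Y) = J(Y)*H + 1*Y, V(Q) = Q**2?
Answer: 900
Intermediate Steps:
J(W) = 0 (J(W) = (W - 2)*0 = (-2 + W)*0 = 0)
b(H, Y) = Y (b(H, Y) = 0*H + 1*Y = 0 + Y = Y)
(l(V(0), K)*b(5, 2))*(-75) = -6*2*(-75) = -12*(-75) = 900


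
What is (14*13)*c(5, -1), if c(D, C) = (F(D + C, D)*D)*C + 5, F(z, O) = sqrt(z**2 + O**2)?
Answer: 910 - 910*sqrt(41) ≈ -4916.8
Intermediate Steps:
F(z, O) = sqrt(O**2 + z**2)
c(D, C) = 5 + C*D*sqrt(D**2 + (C + D)**2) (c(D, C) = (sqrt(D**2 + (D + C)**2)*D)*C + 5 = (sqrt(D**2 + (C + D)**2)*D)*C + 5 = (D*sqrt(D**2 + (C + D)**2))*C + 5 = C*D*sqrt(D**2 + (C + D)**2) + 5 = 5 + C*D*sqrt(D**2 + (C + D)**2))
(14*13)*c(5, -1) = (14*13)*(5 - 1*5*sqrt(5**2 + (-1 + 5)**2)) = 182*(5 - 1*5*sqrt(25 + 4**2)) = 182*(5 - 1*5*sqrt(25 + 16)) = 182*(5 - 1*5*sqrt(41)) = 182*(5 - 5*sqrt(41)) = 910 - 910*sqrt(41)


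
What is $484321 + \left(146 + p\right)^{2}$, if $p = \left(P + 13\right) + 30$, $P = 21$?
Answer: $528421$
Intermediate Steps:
$p = 64$ ($p = \left(21 + 13\right) + 30 = 34 + 30 = 64$)
$484321 + \left(146 + p\right)^{2} = 484321 + \left(146 + 64\right)^{2} = 484321 + 210^{2} = 484321 + 44100 = 528421$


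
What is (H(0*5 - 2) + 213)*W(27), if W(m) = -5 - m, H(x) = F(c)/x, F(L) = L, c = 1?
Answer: -6800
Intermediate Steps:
H(x) = 1/x
(H(0*5 - 2) + 213)*W(27) = (1/(0*5 - 2) + 213)*(-5 - 1*27) = (1/(0 - 2) + 213)*(-5 - 27) = (1/(-2) + 213)*(-32) = (-½ + 213)*(-32) = (425/2)*(-32) = -6800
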